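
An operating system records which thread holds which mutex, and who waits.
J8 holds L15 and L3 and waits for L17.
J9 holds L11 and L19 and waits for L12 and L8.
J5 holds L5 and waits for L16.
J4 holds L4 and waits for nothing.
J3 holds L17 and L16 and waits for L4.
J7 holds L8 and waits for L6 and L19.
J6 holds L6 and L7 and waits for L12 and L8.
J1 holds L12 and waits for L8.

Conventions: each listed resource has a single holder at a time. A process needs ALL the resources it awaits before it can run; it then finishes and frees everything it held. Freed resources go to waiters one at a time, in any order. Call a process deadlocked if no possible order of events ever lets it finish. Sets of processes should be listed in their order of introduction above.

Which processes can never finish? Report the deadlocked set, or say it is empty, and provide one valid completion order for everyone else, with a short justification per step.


The deadlocked set is J9, J7, J6 and J1.
Key observation: along J9 -> J7 -> J9, each member waits on what the next one holds — a deadlock; J6 and J1 are caught in further circular waits.
A valid finishing order for the others: J4, J3, J5, J8.
Walking it through:
  J4: no waits; runs immediately, freeing L4
  run J3 (all its waits — L4 — are resolved); releases L17 and L16
  run J5 (all its waits — L16 — are resolved); releases L5
  run J8 (all its waits — L17 — are resolved); releases L15 and L3


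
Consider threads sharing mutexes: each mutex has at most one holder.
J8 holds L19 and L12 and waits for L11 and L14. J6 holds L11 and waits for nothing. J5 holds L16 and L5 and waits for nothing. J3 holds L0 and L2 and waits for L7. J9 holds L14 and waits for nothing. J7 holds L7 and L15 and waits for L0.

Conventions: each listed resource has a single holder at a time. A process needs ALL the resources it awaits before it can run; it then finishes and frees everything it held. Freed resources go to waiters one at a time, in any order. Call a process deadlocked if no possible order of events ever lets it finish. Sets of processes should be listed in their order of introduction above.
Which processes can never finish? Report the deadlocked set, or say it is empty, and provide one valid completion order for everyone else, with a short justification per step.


Deadlocked: J3 and J7.
Key observation: the waits loop around J3 -> J7 -> J3 with no way out; no other process is dragged down with it.
The rest can finish in the order J6, J5, J9, J8.
Check, step by step:
  J6: no waits; runs immediately, freeing L11
  J5: no waits; runs immediately, freeing L16 and L5
  J9: no waits; runs immediately, freeing L14
  J8: everything it awaited (L11 and L14) is free; runs, freeing L19 and L12


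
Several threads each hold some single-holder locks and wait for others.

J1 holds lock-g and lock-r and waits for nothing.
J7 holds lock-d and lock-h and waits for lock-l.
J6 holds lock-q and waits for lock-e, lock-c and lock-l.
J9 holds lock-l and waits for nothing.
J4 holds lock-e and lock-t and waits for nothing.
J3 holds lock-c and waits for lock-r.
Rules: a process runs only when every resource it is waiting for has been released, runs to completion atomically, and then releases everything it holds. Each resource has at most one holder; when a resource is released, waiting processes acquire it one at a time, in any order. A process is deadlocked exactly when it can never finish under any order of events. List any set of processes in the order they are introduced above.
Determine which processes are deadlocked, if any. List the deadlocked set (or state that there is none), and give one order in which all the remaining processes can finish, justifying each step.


No process is deadlocked.
Key observation: no waiting chain loops back on itself — every chain ends at a process that waits on nothing, so everyone eventually runs.
The rest can finish in the order J1, J9, J4, J7, J3, J6.
Check, step by step:
  J1 waits on nothing -> runs at once and releases lock-g and lock-r
  J9 waits on nothing -> runs at once and releases lock-l
  J4 waits on nothing -> runs at once and releases lock-e and lock-t
  J7 waits on lock-l — all released -> runs and releases lock-d and lock-h
  J3 waits on lock-r — all released -> runs and releases lock-c
  J6 waits on lock-e, lock-c and lock-l — all released -> runs and releases lock-q


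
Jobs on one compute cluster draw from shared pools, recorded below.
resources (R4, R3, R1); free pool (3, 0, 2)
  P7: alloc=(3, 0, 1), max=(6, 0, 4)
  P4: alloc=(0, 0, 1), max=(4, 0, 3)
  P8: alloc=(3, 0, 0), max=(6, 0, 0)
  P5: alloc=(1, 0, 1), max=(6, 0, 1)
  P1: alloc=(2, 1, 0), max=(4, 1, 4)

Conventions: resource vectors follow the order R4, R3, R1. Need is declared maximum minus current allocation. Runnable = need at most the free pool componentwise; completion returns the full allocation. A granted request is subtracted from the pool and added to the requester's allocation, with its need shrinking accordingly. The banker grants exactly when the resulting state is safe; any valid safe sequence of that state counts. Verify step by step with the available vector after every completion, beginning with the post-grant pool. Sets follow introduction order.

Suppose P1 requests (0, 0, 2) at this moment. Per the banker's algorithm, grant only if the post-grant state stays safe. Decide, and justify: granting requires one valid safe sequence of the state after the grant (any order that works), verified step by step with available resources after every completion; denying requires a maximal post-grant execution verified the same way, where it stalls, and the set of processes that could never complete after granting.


DENY: after the grant no complete ordering would exist.
Key observation: the wall is R1: completing P8, P5 brings the pool only to (7, 0, 1), and all the rest need more.
On the post-grant state, P8, P5 is a maximal run — nothing extends it. Verifying each step:
  pool = (3, 0, 0)
  P8 needs (3, 0, 0) <= (3, 0, 0) -> finishes; pool += (3, 0, 0) = (6, 0, 0)
  P5 needs (5, 0, 0) <= (6, 0, 0) -> finishes; pool += (1, 0, 1) = (7, 0, 1)
  blocked: P7 wants (3, 0, 3), pool (7, 0, 1) — not enough R1
  blocked: P4 wants (4, 0, 2), pool (7, 0, 1) — not enough R1
  blocked: P1 wants (2, 0, 2), pool (7, 0, 1) — not enough R1
Post-grant, the permanently blocked set is P7, P4 and P1.


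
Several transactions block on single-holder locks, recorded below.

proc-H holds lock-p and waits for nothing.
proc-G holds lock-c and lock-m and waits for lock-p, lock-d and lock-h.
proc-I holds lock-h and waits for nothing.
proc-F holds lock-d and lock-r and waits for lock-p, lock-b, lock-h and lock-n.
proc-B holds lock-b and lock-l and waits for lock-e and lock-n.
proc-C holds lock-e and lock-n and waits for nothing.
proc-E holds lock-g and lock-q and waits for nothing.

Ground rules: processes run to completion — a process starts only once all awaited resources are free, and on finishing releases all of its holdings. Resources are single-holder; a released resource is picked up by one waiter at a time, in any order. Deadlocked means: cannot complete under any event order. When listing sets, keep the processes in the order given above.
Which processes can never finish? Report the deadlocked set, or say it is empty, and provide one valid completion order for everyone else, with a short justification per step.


Nothing here is deadlocked.
Key observation: the wait relation is loop-free; peeling off processes with no waits unwinds the whole state.
One completion order for the rest: proc-I, proc-C, proc-H, proc-B, proc-F, proc-E, proc-G.
Check, step by step:
  proc-I waits on nothing -> runs at once and releases lock-h
  proc-C waits on nothing -> runs at once and releases lock-e and lock-n
  proc-H waits on nothing -> runs at once and releases lock-p
  proc-B: everything it awaited (lock-e and lock-n) is free; runs, freeing lock-b and lock-l
  proc-F: everything it awaited (lock-p, lock-b, lock-h and lock-n) is free; runs, freeing lock-d and lock-r
  proc-E waits on nothing -> runs at once and releases lock-g and lock-q
  proc-G: everything it awaited (lock-p, lock-d and lock-h) is free; runs, freeing lock-c and lock-m


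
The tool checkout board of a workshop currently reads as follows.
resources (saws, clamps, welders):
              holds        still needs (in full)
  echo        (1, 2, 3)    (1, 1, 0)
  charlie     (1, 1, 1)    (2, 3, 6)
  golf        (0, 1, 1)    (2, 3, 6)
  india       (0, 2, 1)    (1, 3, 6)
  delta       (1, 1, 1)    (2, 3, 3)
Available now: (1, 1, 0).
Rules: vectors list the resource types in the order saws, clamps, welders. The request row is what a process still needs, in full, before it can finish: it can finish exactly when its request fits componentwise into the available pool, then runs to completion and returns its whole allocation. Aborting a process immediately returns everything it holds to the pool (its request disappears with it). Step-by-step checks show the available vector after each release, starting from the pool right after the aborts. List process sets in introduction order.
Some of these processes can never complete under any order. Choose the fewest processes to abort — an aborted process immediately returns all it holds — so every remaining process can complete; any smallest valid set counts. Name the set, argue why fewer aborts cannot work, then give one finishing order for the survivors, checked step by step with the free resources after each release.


The answer: abort charlie and india.
Key observation: golf had no path to completion before; after the abort of charlie and india ((1, 3, 2) returned), step 3 is where it fits.
No one abort is enough; case by case: echo alone leaves charlie blocked (short on welders); charlie alone leaves golf blocked (short on welders); golf alone leaves charlie blocked (short on welders); india alone leaves charlie blocked (short on welders); delta alone leaves charlie blocked (short on welders).
The survivors complete as echo, delta, golf. Verifying each step (starting from the post-abort pool):
  pool = (2, 4, 2)
  echo needs (1, 1, 0) <= (2, 4, 2) -> finishes; pool += (1, 2, 3) = (3, 6, 5)
  delta needs (2, 3, 3) <= (3, 6, 5) -> finishes; pool += (1, 1, 1) = (4, 7, 6)
  golf needs (2, 3, 6) <= (4, 7, 6) -> finishes; pool += (0, 1, 1) = (4, 8, 7)


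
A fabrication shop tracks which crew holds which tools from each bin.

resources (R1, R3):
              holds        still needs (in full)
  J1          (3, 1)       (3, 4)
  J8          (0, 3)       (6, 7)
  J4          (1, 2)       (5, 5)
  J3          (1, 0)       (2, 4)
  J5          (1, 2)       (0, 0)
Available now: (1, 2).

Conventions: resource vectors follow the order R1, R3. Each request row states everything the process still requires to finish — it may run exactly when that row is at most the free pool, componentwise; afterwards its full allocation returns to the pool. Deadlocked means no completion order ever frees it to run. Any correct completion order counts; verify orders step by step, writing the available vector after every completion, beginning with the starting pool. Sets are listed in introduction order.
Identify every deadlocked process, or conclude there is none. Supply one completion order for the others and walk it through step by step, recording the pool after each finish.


The deadlocked set is empty.
Key observation: beginning at J5, releases accumulate fast enough that every process eventually fits.
A valid finishing order for the others: J5, J3, J1, J4, J8. Step-by-step check:
  pool = (1, 2)
  J5: need (0, 0) fits (1, 2); releases (1, 2), pool now (2, 4)
  J3: need (2, 4) fits (2, 4); releases (1, 0), pool now (3, 4)
  J1: need (3, 4) fits (3, 4); releases (3, 1), pool now (6, 5)
  J4: need (5, 5) fits (6, 5); releases (1, 2), pool now (7, 7)
  J8: need (6, 7) fits (7, 7); releases (0, 3), pool now (7, 10)


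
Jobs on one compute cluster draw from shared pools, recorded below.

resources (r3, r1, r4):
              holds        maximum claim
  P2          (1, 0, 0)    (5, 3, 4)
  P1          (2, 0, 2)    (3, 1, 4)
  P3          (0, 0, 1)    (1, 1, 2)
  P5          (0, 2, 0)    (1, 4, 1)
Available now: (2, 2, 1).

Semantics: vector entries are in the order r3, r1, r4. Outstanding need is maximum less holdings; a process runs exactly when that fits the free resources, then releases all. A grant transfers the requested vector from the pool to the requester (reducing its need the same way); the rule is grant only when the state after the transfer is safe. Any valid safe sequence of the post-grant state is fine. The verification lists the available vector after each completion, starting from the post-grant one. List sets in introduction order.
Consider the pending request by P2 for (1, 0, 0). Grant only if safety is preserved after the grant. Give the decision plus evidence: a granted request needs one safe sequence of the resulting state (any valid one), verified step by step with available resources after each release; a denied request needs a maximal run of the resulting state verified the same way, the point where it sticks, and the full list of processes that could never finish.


GRANT — the state after the grant stays safe, e.g. via P3, P5, P1, P2.
Key observation: post-grant, (1, 2, 1) remains, and an order beginning with P3 completes everyone.
Step-by-step check of the post-grant state:
  pool = (1, 2, 1)
  P3 needs (1, 1, 1) <= (1, 2, 1) -> finishes; pool += (0, 0, 1) = (1, 2, 2)
  P5 needs (1, 2, 1) <= (1, 2, 2) -> finishes; pool += (0, 2, 0) = (1, 4, 2)
  P1 needs (1, 1, 2) <= (1, 4, 2) -> finishes; pool += (2, 0, 2) = (3, 4, 4)
  P2 needs (3, 3, 4) <= (3, 4, 4) -> finishes; pool += (2, 0, 0) = (5, 4, 4)


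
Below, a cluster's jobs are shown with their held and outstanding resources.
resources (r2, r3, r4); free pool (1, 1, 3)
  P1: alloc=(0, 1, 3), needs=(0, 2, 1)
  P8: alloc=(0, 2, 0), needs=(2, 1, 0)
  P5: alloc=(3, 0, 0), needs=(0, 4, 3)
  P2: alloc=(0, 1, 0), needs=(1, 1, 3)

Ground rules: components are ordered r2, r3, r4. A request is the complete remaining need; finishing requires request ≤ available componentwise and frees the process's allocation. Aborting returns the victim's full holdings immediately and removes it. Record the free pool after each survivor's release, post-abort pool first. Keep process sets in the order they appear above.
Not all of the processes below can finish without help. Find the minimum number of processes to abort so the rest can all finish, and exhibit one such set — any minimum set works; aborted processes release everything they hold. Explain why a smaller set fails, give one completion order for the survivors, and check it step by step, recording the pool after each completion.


The answer: abort P5.
Key observation: P8 was stuck for good until P5 gave back (3, 0, 0); in the order shown it finishes at step 1.
Why nothing smaller works: aborting no one leaves the state deadlocked as given.
Survivors finish in the order: P8, P1, P2. Verifying each step (pool after the aborts first):
  pool = (4, 1, 3)
  P8 needs (2, 1, 0) <= (4, 1, 3) -> finishes; pool += (0, 2, 0) = (4, 3, 3)
  P1 needs (0, 2, 1) <= (4, 3, 3) -> finishes; pool += (0, 1, 3) = (4, 4, 6)
  P2 needs (1, 1, 3) <= (4, 4, 6) -> finishes; pool += (0, 1, 0) = (4, 5, 6)


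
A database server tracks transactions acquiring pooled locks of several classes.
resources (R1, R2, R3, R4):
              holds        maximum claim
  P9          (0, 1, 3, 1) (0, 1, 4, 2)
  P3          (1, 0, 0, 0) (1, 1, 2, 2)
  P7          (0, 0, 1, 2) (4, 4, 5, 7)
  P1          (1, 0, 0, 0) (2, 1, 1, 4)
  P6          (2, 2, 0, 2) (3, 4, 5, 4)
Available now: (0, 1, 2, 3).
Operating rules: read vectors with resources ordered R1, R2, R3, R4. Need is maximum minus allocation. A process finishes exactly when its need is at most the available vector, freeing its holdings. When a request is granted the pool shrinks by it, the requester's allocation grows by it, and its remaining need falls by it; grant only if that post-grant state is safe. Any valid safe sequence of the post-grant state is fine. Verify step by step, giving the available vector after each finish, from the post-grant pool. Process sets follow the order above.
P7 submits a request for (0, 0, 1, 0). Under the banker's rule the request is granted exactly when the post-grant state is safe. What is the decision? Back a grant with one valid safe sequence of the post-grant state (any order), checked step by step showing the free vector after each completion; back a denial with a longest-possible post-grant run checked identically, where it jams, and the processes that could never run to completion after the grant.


DENY — the pretend-granted state is unsafe.
Key observation: after P9, P3, P1 the pool peaks at (2, 2, 4, 4), and each blocked process is short somewhere: P7 on R1, R2, R4; P6 on R3.
On the post-grant state, P9, P3, P1 is a maximal run — nothing extends it. Verifying each step:
  pool = (0, 1, 1, 3)
  P9: need (0, 0, 1, 1) fits (0, 1, 1, 3); releases (0, 1, 3, 1), pool now (0, 2, 4, 4)
  P3: need (0, 1, 2, 2) fits (0, 2, 4, 4); releases (1, 0, 0, 0), pool now (1, 2, 4, 4)
  P1: need (1, 1, 1, 4) fits (1, 2, 4, 4); releases (1, 0, 0, 0), pool now (2, 2, 4, 4)
  P7 still needs (4, 4, 3, 5) but only (2, 2, 4, 4) is free — short on R1, R2 and R4
  P6 still needs (1, 2, 5, 2) but only (2, 2, 4, 4) is free — short on R3
Processes that could never finish after the grant: P7 and P6.


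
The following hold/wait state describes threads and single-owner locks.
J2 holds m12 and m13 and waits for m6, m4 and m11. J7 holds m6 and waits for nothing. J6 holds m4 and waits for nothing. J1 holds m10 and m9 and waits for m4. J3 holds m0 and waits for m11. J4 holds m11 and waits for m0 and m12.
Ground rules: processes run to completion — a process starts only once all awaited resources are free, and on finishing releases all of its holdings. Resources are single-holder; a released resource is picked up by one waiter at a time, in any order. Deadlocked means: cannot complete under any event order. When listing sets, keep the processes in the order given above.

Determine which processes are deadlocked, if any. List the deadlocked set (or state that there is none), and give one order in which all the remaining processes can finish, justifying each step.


The deadlocked set is J2, J3 and J4.
Key observation: the waits loop around J2 -> J4 -> J2 with no way out; J3 is caught in further circular waits.
A valid finishing order for the others: J7, J6, J1.
Verifying each step:
  J7 waits on nothing -> runs at once and releases m6
  J6 waits on nothing -> runs at once and releases m4
  J1 waits on m4 — all released -> runs and releases m10 and m9


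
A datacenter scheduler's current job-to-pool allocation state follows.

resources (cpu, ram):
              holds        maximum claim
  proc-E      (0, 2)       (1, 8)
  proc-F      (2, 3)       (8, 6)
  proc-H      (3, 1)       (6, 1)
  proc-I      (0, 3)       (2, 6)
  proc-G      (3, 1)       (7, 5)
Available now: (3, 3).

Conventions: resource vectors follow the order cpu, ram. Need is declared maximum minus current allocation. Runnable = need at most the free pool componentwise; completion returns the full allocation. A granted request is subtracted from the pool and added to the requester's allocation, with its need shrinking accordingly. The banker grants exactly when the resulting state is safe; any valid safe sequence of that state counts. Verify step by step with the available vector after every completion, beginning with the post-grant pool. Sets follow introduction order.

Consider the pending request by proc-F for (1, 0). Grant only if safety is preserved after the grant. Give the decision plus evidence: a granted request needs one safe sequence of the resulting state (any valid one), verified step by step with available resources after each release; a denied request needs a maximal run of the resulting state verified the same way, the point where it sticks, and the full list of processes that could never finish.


DENY: after the grant no complete ordering would exist.
Key observation: even finishing proc-I, proc-E leaves just (2, 8) free — too little cpu for any of the remaining processes.
Pretend the grant happened; the run proc-I, proc-E goes as far as possible. Verifying each step:
  pool = (2, 3)
  proc-I needs (2, 3) <= (2, 3) -> finishes; pool += (0, 3) = (2, 6)
  proc-E needs (1, 6) <= (2, 6) -> finishes; pool += (0, 2) = (2, 8)
  proc-F cannot run: need (5, 3) vs free (2, 8) (insufficient cpu)
  proc-H cannot run: need (3, 0) vs free (2, 8) (insufficient cpu)
  proc-G cannot run: need (4, 4) vs free (2, 8) (insufficient cpu)
Processes that could never finish after the grant: proc-F, proc-H and proc-G.


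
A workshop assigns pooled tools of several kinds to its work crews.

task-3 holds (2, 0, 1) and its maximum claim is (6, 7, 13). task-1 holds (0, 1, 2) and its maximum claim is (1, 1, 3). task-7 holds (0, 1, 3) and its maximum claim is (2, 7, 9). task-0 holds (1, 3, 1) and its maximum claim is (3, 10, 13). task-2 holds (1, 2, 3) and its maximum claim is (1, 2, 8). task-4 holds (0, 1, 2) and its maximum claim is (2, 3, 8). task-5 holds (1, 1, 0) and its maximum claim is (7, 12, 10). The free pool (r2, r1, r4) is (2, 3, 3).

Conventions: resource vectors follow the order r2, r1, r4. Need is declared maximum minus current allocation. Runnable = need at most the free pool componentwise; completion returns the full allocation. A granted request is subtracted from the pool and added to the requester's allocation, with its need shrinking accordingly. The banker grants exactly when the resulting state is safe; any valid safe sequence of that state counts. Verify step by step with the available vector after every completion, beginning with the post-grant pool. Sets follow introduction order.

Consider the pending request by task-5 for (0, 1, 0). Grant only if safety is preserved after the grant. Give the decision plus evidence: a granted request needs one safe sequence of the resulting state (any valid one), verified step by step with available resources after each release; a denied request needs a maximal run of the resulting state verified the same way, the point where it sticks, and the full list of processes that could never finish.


GRANT: granting preserves safety; a valid post-grant sequence is task-1, task-2, task-4, task-7, task-0, task-3, task-5.
Key observation: (2, 2, 3) free after granting still covers task-1 first, and each release covers the next.
Check on the post-grant state, step by step:
  pool = (2, 2, 3)
  task-1: need (1, 0, 1) fits (2, 2, 3); releases (0, 1, 2), pool now (2, 3, 5)
  task-2: need (0, 0, 5) fits (2, 3, 5); releases (1, 2, 3), pool now (3, 5, 8)
  task-4: need (2, 2, 6) fits (3, 5, 8); releases (0, 1, 2), pool now (3, 6, 10)
  task-7: need (2, 6, 6) fits (3, 6, 10); releases (0, 1, 3), pool now (3, 7, 13)
  task-0: need (2, 7, 12) fits (3, 7, 13); releases (1, 3, 1), pool now (4, 10, 14)
  task-3: need (4, 7, 12) fits (4, 10, 14); releases (2, 0, 1), pool now (6, 10, 15)
  task-5: need (6, 10, 10) fits (6, 10, 15); releases (1, 2, 0), pool now (7, 12, 15)


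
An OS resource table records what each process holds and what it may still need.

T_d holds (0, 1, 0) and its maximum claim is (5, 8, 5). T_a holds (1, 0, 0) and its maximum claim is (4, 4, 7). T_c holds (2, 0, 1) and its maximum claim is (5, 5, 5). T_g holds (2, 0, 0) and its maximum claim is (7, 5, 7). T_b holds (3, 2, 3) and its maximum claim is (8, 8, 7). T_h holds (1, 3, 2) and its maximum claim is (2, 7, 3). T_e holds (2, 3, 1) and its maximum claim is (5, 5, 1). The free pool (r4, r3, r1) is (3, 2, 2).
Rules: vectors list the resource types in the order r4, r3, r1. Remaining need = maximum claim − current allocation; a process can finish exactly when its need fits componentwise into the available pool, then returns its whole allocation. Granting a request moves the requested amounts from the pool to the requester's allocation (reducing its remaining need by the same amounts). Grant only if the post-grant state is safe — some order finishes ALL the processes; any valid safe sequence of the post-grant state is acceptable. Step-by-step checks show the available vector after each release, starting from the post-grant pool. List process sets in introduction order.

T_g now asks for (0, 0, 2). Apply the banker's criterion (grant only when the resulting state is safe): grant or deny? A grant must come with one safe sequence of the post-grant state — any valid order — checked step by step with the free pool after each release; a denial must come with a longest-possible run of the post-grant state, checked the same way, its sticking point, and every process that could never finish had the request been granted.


DENY — the pretend-granted state is unsafe.
Key observation: even finishing T_e, T_h leaves just (6, 8, 3) free — too little r1 for any of the remaining processes.
On the post-grant state, T_e, T_h is a maximal run — nothing extends it. Verifying each step:
  pool = (3, 2, 0)
  T_e: need (3, 2, 0) fits (3, 2, 0); releases (2, 3, 1), pool now (5, 5, 1)
  T_h: need (1, 4, 1) fits (5, 5, 1); releases (1, 3, 2), pool now (6, 8, 3)
  T_d cannot run: need (5, 7, 5) vs free (6, 8, 3) (insufficient r1)
  T_a cannot run: need (3, 4, 7) vs free (6, 8, 3) (insufficient r1)
  T_c cannot run: need (3, 5, 4) vs free (6, 8, 3) (insufficient r1)
  T_g cannot run: need (5, 5, 5) vs free (6, 8, 3) (insufficient r1)
  T_b cannot run: need (5, 6, 4) vs free (6, 8, 3) (insufficient r1)
Had the request been granted, T_d, T_a, T_c, T_g and T_b could never finish.


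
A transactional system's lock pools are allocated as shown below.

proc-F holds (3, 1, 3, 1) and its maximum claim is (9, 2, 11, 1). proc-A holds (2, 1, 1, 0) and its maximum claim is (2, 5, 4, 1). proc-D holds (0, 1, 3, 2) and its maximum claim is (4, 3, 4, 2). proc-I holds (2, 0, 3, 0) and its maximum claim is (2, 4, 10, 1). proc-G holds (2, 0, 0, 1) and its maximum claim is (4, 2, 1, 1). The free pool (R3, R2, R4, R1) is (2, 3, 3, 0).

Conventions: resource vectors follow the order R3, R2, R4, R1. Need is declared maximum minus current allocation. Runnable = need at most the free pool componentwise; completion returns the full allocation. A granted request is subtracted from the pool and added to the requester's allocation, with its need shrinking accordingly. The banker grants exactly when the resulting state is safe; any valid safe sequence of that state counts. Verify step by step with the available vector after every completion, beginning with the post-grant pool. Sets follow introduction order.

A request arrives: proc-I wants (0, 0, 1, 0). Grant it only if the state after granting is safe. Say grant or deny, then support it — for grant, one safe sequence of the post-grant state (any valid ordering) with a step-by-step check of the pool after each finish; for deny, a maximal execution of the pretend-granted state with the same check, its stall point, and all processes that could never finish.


GRANT — the state after the grant stays safe, e.g. via proc-G, proc-D, proc-A, proc-I, proc-F.
Key observation: even at the reduced pool (2, 3, 2, 0), proc-G fits immediately, so safety survives the grant.
Check on the post-grant state, step by step:
  pool = (2, 3, 2, 0)
  proc-G: need (2, 2, 1, 0) fits (2, 3, 2, 0); releases (2, 0, 0, 1), pool now (4, 3, 2, 1)
  proc-D: need (4, 2, 1, 0) fits (4, 3, 2, 1); releases (0, 1, 3, 2), pool now (4, 4, 5, 3)
  proc-A: need (0, 4, 3, 1) fits (4, 4, 5, 3); releases (2, 1, 1, 0), pool now (6, 5, 6, 3)
  proc-I: need (0, 4, 6, 1) fits (6, 5, 6, 3); releases (2, 0, 4, 0), pool now (8, 5, 10, 3)
  proc-F: need (6, 1, 8, 0) fits (8, 5, 10, 3); releases (3, 1, 3, 1), pool now (11, 6, 13, 4)


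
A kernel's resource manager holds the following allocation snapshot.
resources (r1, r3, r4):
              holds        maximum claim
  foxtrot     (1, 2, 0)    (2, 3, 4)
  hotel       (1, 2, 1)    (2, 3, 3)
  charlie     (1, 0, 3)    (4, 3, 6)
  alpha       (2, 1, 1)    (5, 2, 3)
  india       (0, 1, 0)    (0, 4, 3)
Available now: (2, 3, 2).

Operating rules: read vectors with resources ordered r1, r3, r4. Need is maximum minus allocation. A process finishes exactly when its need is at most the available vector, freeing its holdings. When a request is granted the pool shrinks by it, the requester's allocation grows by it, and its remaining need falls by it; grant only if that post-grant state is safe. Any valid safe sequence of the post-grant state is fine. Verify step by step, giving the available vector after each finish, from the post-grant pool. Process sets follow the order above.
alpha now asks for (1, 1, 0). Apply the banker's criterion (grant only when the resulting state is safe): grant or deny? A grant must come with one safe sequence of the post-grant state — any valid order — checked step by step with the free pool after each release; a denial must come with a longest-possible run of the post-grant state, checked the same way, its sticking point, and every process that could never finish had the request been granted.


GRANT. The post-grant state is safe; one safe sequence: hotel, alpha, foxtrot, india, charlie.
Key observation: even at the reduced pool (1, 2, 2), hotel fits immediately, so safety survives the grant.
Verifying the post-grant state step by step:
  pool = (1, 2, 2)
  hotel needs (1, 1, 2) <= (1, 2, 2) -> finishes; pool += (1, 2, 1) = (2, 4, 3)
  alpha needs (2, 0, 2) <= (2, 4, 3) -> finishes; pool += (3, 2, 1) = (5, 6, 4)
  foxtrot needs (1, 1, 4) <= (5, 6, 4) -> finishes; pool += (1, 2, 0) = (6, 8, 4)
  india needs (0, 3, 3) <= (6, 8, 4) -> finishes; pool += (0, 1, 0) = (6, 9, 4)
  charlie needs (3, 3, 3) <= (6, 9, 4) -> finishes; pool += (1, 0, 3) = (7, 9, 7)


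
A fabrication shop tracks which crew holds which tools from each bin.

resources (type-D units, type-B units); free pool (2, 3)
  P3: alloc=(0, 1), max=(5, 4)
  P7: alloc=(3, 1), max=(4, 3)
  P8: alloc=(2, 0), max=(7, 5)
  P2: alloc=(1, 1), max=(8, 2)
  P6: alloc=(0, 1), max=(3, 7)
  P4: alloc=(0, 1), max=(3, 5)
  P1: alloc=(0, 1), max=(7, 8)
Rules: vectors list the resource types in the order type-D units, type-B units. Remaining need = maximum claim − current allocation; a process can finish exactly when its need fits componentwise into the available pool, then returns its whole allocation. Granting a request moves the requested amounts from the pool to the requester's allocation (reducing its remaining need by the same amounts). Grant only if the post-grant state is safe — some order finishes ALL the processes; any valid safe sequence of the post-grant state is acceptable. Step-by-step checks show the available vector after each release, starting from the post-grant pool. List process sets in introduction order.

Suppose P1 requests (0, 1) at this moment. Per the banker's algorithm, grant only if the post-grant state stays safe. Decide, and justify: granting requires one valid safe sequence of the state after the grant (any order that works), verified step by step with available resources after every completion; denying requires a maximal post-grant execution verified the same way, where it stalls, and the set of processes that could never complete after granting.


GRANT: granting preserves safety; a valid post-grant sequence is P7, P3, P4, P8, P2, P6, P1.
Key observation: the grant leaves (2, 2) free — enough for P7, whose release restarts the cascade.
Check on the post-grant state, step by step:
  pool = (2, 2)
  P7 needs (1, 2) <= (2, 2) -> finishes; pool += (3, 1) = (5, 3)
  P3 needs (5, 3) <= (5, 3) -> finishes; pool += (0, 1) = (5, 4)
  P4 needs (3, 4) <= (5, 4) -> finishes; pool += (0, 1) = (5, 5)
  P8 needs (5, 5) <= (5, 5) -> finishes; pool += (2, 0) = (7, 5)
  P2 needs (7, 1) <= (7, 5) -> finishes; pool += (1, 1) = (8, 6)
  P6 needs (3, 6) <= (8, 6) -> finishes; pool += (0, 1) = (8, 7)
  P1 needs (7, 6) <= (8, 7) -> finishes; pool += (0, 2) = (8, 9)


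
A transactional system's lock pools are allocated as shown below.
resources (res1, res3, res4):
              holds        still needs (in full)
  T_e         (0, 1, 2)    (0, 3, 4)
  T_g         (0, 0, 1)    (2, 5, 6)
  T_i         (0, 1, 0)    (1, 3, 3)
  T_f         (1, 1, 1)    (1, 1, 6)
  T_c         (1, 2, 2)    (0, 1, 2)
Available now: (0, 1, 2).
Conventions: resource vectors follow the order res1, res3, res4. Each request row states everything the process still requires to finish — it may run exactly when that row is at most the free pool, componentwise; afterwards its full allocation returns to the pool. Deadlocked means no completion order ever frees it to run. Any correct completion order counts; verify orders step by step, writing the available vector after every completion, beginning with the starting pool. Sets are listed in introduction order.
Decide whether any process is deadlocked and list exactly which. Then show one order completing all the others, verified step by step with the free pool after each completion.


No process is deadlocked.
Key observation: starting with T_c, each completion frees enough for the next — no one is permanently blocked.
One completion order for the rest: T_c, T_i, T_e, T_f, T_g. Step-by-step check:
  pool = (0, 1, 2)
  T_c: need (0, 1, 2) fits (0, 1, 2); releases (1, 2, 2), pool now (1, 3, 4)
  T_i: need (1, 3, 3) fits (1, 3, 4); releases (0, 1, 0), pool now (1, 4, 4)
  T_e: need (0, 3, 4) fits (1, 4, 4); releases (0, 1, 2), pool now (1, 5, 6)
  T_f: need (1, 1, 6) fits (1, 5, 6); releases (1, 1, 1), pool now (2, 6, 7)
  T_g: need (2, 5, 6) fits (2, 6, 7); releases (0, 0, 1), pool now (2, 6, 8)


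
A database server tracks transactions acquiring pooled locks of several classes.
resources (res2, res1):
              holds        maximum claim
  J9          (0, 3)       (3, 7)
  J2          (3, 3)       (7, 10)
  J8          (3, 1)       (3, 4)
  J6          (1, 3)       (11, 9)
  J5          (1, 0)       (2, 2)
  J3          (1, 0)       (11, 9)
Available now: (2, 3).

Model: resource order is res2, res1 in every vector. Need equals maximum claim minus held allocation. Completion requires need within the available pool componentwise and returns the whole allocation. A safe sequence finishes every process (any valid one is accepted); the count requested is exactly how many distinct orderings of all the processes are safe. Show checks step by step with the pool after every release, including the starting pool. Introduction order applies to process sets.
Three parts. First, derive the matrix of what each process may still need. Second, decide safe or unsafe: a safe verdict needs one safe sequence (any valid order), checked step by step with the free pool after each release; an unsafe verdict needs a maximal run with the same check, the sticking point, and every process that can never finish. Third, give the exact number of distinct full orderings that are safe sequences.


(1) Need matrix, components ordered res2, res1:
  J9: (3, 4)
  J2: (4, 7)
  J8: (0, 3)
  J6: (10, 6)
  J5: (1, 2)
  J3: (10, 9)
(2) UNSAFE — no complete ordering exists.
Key observation: even finishing J5, J8, J9, J2 leaves just (9, 10) free — too little res2 for any of the remaining processes.
A maximal execution: J5, J8, J9, J2 — then nothing else fits. Walking it through:
  pool = (2, 3)
  run J5 (needs (1, 2), free (2, 3)); after release of (1, 0) the pool is (3, 3)
  run J8 (needs (0, 3), free (3, 3)); after release of (3, 1) the pool is (6, 4)
  run J9 (needs (3, 4), free (6, 4)); after release of (0, 3) the pool is (6, 7)
  run J2 (needs (4, 7), free (6, 7)); after release of (3, 3) the pool is (9, 10)
  J6 cannot run: need (10, 6) vs free (9, 10) (insufficient res2)
  J3 cannot run: need (10, 9) vs free (9, 10) (insufficient res2)
Never able to finish: J6 and J3.
(3) Precisely 0 of the possible complete orderings are safe sequences.


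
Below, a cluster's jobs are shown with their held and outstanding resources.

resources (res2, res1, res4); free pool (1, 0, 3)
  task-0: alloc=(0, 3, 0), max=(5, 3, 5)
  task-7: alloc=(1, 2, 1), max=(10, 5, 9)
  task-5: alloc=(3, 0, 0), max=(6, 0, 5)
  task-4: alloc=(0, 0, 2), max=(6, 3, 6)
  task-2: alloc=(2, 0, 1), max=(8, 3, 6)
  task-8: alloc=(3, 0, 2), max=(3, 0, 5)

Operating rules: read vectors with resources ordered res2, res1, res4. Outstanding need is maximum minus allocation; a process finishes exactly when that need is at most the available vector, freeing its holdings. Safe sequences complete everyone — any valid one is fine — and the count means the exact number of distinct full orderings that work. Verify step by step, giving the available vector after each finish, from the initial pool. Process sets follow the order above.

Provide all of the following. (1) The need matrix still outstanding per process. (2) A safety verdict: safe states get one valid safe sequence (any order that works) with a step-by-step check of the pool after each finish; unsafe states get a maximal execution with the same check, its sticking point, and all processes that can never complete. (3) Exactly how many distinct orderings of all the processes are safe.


(1) Need matrix, components ordered res2, res1, res4:
  task-0: (5, 0, 5)
  task-7: (9, 3, 8)
  task-5: (3, 0, 5)
  task-4: (6, 3, 4)
  task-2: (6, 3, 5)
  task-8: (0, 0, 3)
(2) SAFE — a valid safe sequence is task-8, task-5, task-0, task-4, task-2, task-7.
Key observation: task-8 marks the first exact bind of the order: its need (0, 0, 3) fits the free (1, 0, 3) with zero slack on a requested resource.
Verifying each step:
  pool = (1, 0, 3)
  run task-8 (needs (0, 0, 3), free (1, 0, 3)); after release of (3, 0, 2) the pool is (4, 0, 5)
  run task-5 (needs (3, 0, 5), free (4, 0, 5)); after release of (3, 0, 0) the pool is (7, 0, 5)
  run task-0 (needs (5, 0, 5), free (7, 0, 5)); after release of (0, 3, 0) the pool is (7, 3, 5)
  run task-4 (needs (6, 3, 4), free (7, 3, 5)); after release of (0, 0, 2) the pool is (7, 3, 7)
  run task-2 (needs (6, 3, 5), free (7, 3, 7)); after release of (2, 0, 1) the pool is (9, 3, 8)
  run task-7 (needs (9, 3, 8), free (9, 3, 8)); after release of (1, 2, 1) the pool is (10, 5, 9)
(3) Exactly 2 of the possible complete orderings are safe sequences.


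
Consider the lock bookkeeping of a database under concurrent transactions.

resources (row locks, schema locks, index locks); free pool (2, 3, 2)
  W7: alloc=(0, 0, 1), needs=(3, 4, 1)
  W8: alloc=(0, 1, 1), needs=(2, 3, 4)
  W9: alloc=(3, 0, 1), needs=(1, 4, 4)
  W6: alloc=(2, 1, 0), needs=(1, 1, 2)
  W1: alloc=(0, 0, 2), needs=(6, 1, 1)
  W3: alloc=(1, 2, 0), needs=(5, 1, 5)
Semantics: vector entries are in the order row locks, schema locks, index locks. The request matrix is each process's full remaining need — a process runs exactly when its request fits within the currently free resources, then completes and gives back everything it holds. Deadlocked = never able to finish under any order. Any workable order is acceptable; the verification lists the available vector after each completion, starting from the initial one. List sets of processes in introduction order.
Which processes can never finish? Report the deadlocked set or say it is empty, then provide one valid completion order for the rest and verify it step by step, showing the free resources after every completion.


The deadlocked set is W8, W9, W1 and W3.
Key observation: after W6, W7 the pool peaks at (4, 4, 3), and each blocked process is short somewhere: W8 on index locks; W9 on index locks; W1 on row locks; W3 on row locks, index locks.
One completion order for the rest: W6, W7. Walking it through:
  pool = (2, 3, 2)
  run W6 (needs (1, 1, 2), free (2, 3, 2)); after release of (2, 1, 0) the pool is (4, 4, 2)
  run W7 (needs (3, 4, 1), free (4, 4, 2)); after release of (0, 0, 1) the pool is (4, 4, 3)
The stuck group stays short no matter what:
  blocked: W8 wants (2, 3, 4), pool (4, 4, 3) — not enough index locks
  blocked: W9 wants (1, 4, 4), pool (4, 4, 3) — not enough index locks
  blocked: W1 wants (6, 1, 1), pool (4, 4, 3) — not enough row locks
  blocked: W3 wants (5, 1, 5), pool (4, 4, 3) — not enough row locks and index locks


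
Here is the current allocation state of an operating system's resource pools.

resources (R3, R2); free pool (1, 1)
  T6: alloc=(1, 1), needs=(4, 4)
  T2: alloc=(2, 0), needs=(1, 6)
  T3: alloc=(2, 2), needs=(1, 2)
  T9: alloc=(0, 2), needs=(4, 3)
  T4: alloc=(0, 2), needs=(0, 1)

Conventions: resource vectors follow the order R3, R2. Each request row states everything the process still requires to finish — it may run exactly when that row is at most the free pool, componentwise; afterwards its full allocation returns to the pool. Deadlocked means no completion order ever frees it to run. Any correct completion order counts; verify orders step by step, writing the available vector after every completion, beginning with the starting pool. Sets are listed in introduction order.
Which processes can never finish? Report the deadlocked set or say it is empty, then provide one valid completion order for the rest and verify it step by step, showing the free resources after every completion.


Deadlocked: T6, T2 and T9.
Key observation: after T4, T3 the pool peaks at (3, 5), and each blocked process is short somewhere: T6 on R3; T2 on R2; T9 on R3.
The rest can finish in the order T4, T3. Step-by-step check:
  pool = (1, 1)
  T4 needs (0, 1) <= (1, 1) -> finishes; pool += (0, 2) = (1, 3)
  T3 needs (1, 2) <= (1, 3) -> finishes; pool += (2, 2) = (3, 5)
The blocked processes can never fit:
  blocked: T6 wants (4, 4), pool (3, 5) — not enough R3
  blocked: T2 wants (1, 6), pool (3, 5) — not enough R2
  blocked: T9 wants (4, 3), pool (3, 5) — not enough R3
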